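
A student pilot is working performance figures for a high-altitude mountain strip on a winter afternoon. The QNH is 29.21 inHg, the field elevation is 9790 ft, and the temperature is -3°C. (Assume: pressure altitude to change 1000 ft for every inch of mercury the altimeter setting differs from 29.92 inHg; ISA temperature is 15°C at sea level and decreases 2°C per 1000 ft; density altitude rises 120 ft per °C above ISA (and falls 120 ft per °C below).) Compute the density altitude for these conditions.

10860 ft

Pressure altitude = 9790 + (29.92 − 29.21) × 1000 = 9790 + (+710) = 10500 ft.
ISA temperature at 10500 ft = 15 − 2 × (10500/1000) = -6°C.
ISA deviation = -3 − (-6) = +3°C.
Density altitude = 10500 + 120 × (3) = 10860 ft.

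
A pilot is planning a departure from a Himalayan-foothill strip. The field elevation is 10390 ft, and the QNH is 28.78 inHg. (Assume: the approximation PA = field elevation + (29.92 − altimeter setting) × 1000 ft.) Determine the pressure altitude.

Pressure correction = (29.92 − 28.78) × 1000 = +1140 ft.
Pressure altitude = 10390 + (+1140) = 11530 ft.

11530 ft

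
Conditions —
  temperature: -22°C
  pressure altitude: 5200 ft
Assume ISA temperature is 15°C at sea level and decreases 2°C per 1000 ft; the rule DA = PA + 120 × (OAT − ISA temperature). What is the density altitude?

ISA temperature at 5200 ft = 15 − 2 × (5200/1000) = 4.6°C.
ISA deviation = -22 − 4.6 = -26.6°C.
Density altitude = 5200 + 120 × (-26.6) = 5200 + (-3192) = 2008 ft.

2008 ft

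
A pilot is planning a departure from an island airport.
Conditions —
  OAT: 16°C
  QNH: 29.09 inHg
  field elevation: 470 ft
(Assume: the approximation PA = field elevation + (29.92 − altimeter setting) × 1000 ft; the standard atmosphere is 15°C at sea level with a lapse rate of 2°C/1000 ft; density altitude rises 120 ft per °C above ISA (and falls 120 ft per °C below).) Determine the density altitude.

Pressure altitude = 470 + (29.92 − 29.09) × 1000 = 470 + (+830) = 1300 ft.
ISA temperature at 1300 ft = 15 − 2 × (1300/1000) = 12.4°C.
ISA deviation = 16 − 12.4 = +3.6°C.
Density altitude = 1300 + 120 × (3.6) = 1732 ft.

1732 ft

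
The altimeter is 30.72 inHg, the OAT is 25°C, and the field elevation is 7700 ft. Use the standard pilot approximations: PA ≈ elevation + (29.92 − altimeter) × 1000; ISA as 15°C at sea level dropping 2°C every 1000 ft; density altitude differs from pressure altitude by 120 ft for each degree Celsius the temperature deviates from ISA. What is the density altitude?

9756 ft

Pressure altitude = 7700 + (29.92 − 30.72) × 1000 = 7700 + (-800) = 6900 ft.
ISA temperature at 6900 ft = 15 − 2 × (6900/1000) = 1.2°C.
ISA deviation = 25 − 1.2 = +23.8°C.
Density altitude = 6900 + 120 × (23.8) = 9756 ft.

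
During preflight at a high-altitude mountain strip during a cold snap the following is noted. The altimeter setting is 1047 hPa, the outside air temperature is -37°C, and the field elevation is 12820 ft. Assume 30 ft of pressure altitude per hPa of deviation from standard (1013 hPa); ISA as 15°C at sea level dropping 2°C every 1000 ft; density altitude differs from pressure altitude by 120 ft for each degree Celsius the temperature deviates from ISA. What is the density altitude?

Pressure altitude = 12820 + (1013 − 1047) × 30 = 12820 + (-1020) = 11800 ft.
ISA temperature at 11800 ft = 15 − 2 × (11800/1000) = -8.6°C.
ISA deviation = -37 − (-8.6) = -28.4°C.
Density altitude = 11800 + 120 × (-28.4) = 8392 ft.

8392 ft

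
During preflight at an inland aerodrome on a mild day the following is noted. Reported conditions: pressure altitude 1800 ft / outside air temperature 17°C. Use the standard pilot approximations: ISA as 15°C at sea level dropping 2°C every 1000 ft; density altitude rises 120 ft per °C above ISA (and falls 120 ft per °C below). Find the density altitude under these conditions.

ISA temperature at 1800 ft = 15 − 2 × (1800/1000) = 11.4°C.
ISA deviation = 17 − 11.4 = +5.6°C.
Density altitude = 1800 + 120 × (5.6) = 1800 + (+672) = 2472 ft.

2472 ft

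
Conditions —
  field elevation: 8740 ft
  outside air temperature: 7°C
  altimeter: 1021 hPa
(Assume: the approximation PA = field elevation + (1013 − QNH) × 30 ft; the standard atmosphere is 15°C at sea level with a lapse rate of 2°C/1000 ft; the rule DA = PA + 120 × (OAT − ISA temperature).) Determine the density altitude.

9580 ft

Pressure altitude = 8740 + (1013 − 1021) × 30 = 8740 + (-240) = 8500 ft.
ISA temperature at 8500 ft = 15 − 2 × (8500/1000) = -2°C.
ISA deviation = 7 − (-2) = +9°C.
Density altitude = 8500 + 120 × (9) = 9580 ft.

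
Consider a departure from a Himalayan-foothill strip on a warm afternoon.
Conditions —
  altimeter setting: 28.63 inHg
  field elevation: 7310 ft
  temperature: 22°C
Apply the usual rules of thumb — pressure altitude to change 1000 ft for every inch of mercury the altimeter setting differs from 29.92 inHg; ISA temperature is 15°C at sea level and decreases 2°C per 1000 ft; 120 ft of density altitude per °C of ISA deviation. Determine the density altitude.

Pressure altitude = 7310 + (29.92 − 28.63) × 1000 = 7310 + (+1290) = 8600 ft.
ISA temperature at 8600 ft = 15 − 2 × (8600/1000) = -2.2°C.
ISA deviation = 22 − (-2.2) = +24.2°C.
Density altitude = 8600 + 120 × (24.2) = 11504 ft.

11504 ft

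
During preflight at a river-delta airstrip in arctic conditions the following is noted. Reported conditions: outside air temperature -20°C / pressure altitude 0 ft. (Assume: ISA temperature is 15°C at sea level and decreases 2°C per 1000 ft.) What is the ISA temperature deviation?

ISA-35°C

ISA temperature at 0 ft = 15 − 2 × (0/1000) = 15°C.
Deviation = OAT − ISA = -20 − 15 = -35°C.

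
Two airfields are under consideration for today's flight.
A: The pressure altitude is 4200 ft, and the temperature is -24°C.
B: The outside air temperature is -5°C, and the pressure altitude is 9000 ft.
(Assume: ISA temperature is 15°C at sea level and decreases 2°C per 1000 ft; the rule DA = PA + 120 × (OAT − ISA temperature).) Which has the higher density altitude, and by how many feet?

A: ISA temp = 6.6°C, deviation -30.6°C, DA = 4200 + 120 × (-30.6) = 528 ft.
B: ISA temp = -3°C, deviation -2°C, DA = 9000 + 120 × (-2) = 8760 ft.
B is higher by 8760 − 528 = 8232 ft.

B by 8232 ft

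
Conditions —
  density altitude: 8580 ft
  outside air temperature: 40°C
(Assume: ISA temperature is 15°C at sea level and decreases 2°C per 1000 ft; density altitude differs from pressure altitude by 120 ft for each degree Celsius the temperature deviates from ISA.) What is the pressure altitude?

4500 ft

DA = PA + 120 × (OAT − (15 − 2·PA/1000)) = PA + 120·OAT − 1800 + 0.24·PA = 1.24·PA + 120·OAT − 1800.
So 1.24·PA = 8580 − 120 × 40 + 1800 = 5580.
PA = 5580 / 1.24 = 4500 ft.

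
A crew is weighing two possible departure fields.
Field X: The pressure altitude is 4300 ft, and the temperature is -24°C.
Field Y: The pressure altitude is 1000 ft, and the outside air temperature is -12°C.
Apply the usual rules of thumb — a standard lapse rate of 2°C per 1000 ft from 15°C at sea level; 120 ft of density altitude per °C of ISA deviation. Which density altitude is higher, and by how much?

Field X: ISA temp = 6.4°C, deviation -30.4°C, DA = 4300 + 120 × (-30.4) = 652 ft.
Field Y: ISA temp = 13°C, deviation -25°C, DA = 1000 + 120 × (-25) = -2000 ft.
Field X is higher by 652 − (-2000) = 2652 ft.

Field X by 2652 ft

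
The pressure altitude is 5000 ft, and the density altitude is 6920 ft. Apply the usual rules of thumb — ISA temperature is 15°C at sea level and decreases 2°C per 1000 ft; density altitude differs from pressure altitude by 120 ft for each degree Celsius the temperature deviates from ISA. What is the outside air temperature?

Density altitude − pressure altitude = 6920 − 5000 = +1920 ft.
At 120 ft/°C that is an ISA deviation of 1920/120 = +16°C.
ISA temperature at 5000 ft = 15 − 2 × (5000/1000) = 5°C.
OAT = ISA + deviation = 5 + (+16) = 21°C.

21°C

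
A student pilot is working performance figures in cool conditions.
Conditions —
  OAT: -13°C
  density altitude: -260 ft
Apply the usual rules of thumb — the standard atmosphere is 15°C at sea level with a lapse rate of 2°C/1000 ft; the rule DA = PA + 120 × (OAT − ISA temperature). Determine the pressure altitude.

DA = PA + 120 × (OAT − (15 − 2·PA/1000)) = PA + 120·OAT − 1800 + 0.24·PA = 1.24·PA + 120·OAT − 1800.
So 1.24·PA = -260 − 120 × (-13) + 1800 = 3100.
PA = 3100 / 1.24 = 2500 ft.

2500 ft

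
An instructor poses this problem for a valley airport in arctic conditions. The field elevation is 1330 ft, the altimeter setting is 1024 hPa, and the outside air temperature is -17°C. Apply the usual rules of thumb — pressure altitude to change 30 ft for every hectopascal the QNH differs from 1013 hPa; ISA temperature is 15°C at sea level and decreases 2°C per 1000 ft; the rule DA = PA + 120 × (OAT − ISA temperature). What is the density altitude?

Pressure altitude = 1330 + (1013 − 1024) × 30 = 1330 + (-330) = 1000 ft.
ISA temperature at 1000 ft = 15 − 2 × (1000/1000) = 13°C.
ISA deviation = -17 − 13 = -30°C.
Density altitude = 1000 + 120 × (-30) = -2600 ft.

-2600 ft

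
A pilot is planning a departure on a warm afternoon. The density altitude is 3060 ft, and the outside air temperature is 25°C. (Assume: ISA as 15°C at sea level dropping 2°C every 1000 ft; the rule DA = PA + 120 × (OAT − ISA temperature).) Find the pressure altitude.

DA = PA + 120 × (OAT − (15 − 2·PA/1000)) = PA + 120·OAT − 1800 + 0.24·PA = 1.24·PA + 120·OAT − 1800.
So 1.24·PA = 3060 − 120 × 25 + 1800 = 1860.
PA = 1860 / 1.24 = 1500 ft.

1500 ft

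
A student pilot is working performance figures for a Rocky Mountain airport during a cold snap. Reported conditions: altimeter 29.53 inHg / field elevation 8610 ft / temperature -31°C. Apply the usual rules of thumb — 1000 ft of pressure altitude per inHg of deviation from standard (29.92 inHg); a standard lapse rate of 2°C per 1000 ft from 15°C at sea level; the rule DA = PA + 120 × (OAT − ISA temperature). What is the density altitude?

Pressure altitude = 8610 + (29.92 − 29.53) × 1000 = 8610 + (+390) = 9000 ft.
ISA temperature at 9000 ft = 15 − 2 × (9000/1000) = -3°C.
ISA deviation = -31 − (-3) = -28°C.
Density altitude = 9000 + 120 × (-28) = 5640 ft.

5640 ft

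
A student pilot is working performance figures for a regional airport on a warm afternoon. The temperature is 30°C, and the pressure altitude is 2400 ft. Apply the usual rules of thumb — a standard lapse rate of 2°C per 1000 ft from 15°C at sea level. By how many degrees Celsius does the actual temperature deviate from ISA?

ISA temperature at 2400 ft = 15 − 2 × (2400/1000) = 10.2°C.
Deviation = OAT − ISA = 30 − 10.2 = +19.8°C.

ISA+19.8°C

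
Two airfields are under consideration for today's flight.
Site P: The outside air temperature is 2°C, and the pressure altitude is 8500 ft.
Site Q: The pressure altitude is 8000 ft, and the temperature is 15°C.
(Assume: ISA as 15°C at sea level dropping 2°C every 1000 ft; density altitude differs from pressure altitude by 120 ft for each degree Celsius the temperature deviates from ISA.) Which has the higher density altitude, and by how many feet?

Site Q by 940 ft

Site P: ISA temp = -2°C, deviation +4°C, DA = 8500 + 120 × 4 = 8980 ft.
Site Q: ISA temp = -1°C, deviation +16°C, DA = 8000 + 120 × 16 = 9920 ft.
Site Q is higher by 9920 − 8980 = 940 ft.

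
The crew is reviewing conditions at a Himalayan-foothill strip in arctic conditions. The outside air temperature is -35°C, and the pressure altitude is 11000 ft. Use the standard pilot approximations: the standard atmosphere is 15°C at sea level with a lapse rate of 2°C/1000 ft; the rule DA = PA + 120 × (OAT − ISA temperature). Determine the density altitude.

7640 ft

ISA temperature at 11000 ft = 15 − 2 × (11000/1000) = -7°C.
ISA deviation = -35 − (-7) = -28°C.
Density altitude = 11000 + 120 × (-28) = 11000 + (-3360) = 7640 ft.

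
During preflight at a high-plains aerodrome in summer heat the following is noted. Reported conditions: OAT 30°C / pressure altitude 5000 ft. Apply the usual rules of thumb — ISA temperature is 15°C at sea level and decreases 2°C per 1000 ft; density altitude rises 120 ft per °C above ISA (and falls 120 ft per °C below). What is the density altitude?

ISA temperature at 5000 ft = 15 − 2 × (5000/1000) = 5°C.
ISA deviation = 30 − 5 = +25°C.
Density altitude = 5000 + 120 × (25) = 5000 + (+3000) = 8000 ft.

8000 ft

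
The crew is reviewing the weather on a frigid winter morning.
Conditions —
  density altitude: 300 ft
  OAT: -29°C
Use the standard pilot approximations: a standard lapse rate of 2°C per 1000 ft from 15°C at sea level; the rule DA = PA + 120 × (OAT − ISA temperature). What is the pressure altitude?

DA = PA + 120 × (OAT − (15 − 2·PA/1000)) = PA + 120·OAT − 1800 + 0.24·PA = 1.24·PA + 120·OAT − 1800.
So 1.24·PA = 300 − 120 × (-29) + 1800 = 5580.
PA = 5580 / 1.24 = 4500 ft.

4500 ft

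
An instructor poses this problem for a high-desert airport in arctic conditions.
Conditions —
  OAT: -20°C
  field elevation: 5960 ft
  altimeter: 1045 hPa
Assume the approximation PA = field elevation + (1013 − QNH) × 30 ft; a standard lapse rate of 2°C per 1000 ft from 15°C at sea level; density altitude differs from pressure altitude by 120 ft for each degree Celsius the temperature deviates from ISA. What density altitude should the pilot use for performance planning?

Pressure altitude = 5960 + (1013 − 1045) × 30 = 5960 + (-960) = 5000 ft.
ISA temperature at 5000 ft = 15 − 2 × (5000/1000) = 5°C.
ISA deviation = -20 − 5 = -25°C.
Density altitude = 5000 + 120 × (-25) = 2000 ft.

2000 ft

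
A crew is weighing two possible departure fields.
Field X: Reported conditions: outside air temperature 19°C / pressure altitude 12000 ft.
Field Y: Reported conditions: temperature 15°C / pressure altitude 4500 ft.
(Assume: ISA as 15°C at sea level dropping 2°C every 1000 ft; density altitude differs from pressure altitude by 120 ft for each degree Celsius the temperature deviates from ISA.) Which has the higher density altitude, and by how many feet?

Field X by 9780 ft

Field X: ISA temp = -9°C, deviation +28°C, DA = 12000 + 120 × 28 = 15360 ft.
Field Y: ISA temp = 6°C, deviation +9°C, DA = 4500 + 120 × 9 = 5580 ft.
Field X is higher by 15360 − 5580 = 9780 ft.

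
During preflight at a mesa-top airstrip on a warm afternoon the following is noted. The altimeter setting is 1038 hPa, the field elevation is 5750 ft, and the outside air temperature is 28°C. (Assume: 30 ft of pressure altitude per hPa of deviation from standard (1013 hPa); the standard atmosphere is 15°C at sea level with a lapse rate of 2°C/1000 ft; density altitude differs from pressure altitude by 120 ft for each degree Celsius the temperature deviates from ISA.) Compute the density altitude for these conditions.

Pressure altitude = 5750 + (1013 − 1038) × 30 = 5750 + (-750) = 5000 ft.
ISA temperature at 5000 ft = 15 − 2 × (5000/1000) = 5°C.
ISA deviation = 28 − 5 = +23°C.
Density altitude = 5000 + 120 × (23) = 7760 ft.

7760 ft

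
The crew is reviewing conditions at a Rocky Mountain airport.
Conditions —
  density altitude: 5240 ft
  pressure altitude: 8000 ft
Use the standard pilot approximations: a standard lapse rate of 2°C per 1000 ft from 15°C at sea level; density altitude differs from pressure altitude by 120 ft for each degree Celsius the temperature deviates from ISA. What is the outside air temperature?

Density altitude − pressure altitude = 5240 − 8000 = -2760 ft.
At 120 ft/°C that is an ISA deviation of -2760/120 = -23°C.
ISA temperature at 8000 ft = 15 − 2 × (8000/1000) = -1°C.
OAT = ISA + deviation = -1 + (-23) = -24°C.

-24°C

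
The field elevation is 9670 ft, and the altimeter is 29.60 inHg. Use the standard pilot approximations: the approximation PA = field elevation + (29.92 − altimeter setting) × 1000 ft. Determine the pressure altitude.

Pressure correction = (29.92 − 29.60) × 1000 = +320 ft.
Pressure altitude = 9670 + (+320) = 9990 ft.

9990 ft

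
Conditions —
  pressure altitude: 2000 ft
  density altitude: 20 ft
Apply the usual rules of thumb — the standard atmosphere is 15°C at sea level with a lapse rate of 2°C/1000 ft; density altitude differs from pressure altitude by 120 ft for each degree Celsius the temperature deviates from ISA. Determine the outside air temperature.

Density altitude − pressure altitude = 20 − 2000 = -1980 ft.
At 120 ft/°C that is an ISA deviation of -1980/120 = -16.5°C.
ISA temperature at 2000 ft = 15 − 2 × (2000/1000) = 11°C.
OAT = ISA + deviation = 11 + (-16.5) = -5.5°C.

-5.5°C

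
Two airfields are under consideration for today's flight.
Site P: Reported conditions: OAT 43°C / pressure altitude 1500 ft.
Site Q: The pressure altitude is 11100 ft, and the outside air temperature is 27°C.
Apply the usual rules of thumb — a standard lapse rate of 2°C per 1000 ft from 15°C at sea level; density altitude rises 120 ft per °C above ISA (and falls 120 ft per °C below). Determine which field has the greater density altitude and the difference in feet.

Site Q by 9984 ft

Site P: ISA temp = 12°C, deviation +31°C, DA = 1500 + 120 × 31 = 5220 ft.
Site Q: ISA temp = -7.2°C, deviation +34.2°C, DA = 11100 + 120 × 34.2 = 15204 ft.
Site Q is higher by 15204 − 5220 = 9984 ft.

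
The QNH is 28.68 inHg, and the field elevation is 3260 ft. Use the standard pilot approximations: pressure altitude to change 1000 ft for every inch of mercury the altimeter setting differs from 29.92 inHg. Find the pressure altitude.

Pressure correction = (29.92 − 28.68) × 1000 = +1240 ft.
Pressure altitude = 3260 + (+1240) = 4500 ft.

4500 ft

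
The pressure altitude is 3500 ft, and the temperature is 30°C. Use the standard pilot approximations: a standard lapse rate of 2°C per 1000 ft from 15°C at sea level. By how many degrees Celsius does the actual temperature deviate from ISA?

ISA+22°C

ISA temperature at 3500 ft = 15 − 2 × (3500/1000) = 8°C.
Deviation = OAT − ISA = 30 − 8 = +22°C.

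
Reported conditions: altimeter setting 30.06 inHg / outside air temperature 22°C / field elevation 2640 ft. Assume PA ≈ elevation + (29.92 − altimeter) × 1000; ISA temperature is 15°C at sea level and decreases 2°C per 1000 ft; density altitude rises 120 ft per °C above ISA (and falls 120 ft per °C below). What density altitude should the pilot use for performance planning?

3940 ft

Pressure altitude = 2640 + (29.92 − 30.06) × 1000 = 2640 + (-140) = 2500 ft.
ISA temperature at 2500 ft = 15 − 2 × (2500/1000) = 10°C.
ISA deviation = 22 − 10 = +12°C.
Density altitude = 2500 + 120 × (12) = 3940 ft.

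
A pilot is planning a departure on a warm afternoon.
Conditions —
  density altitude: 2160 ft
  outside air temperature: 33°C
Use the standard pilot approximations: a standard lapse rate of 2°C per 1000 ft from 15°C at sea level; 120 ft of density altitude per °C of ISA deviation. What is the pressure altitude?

DA = PA + 120 × (OAT − (15 − 2·PA/1000)) = PA + 120·OAT − 1800 + 0.24·PA = 1.24·PA + 120·OAT − 1800.
So 1.24·PA = 2160 − 120 × 33 + 1800 = 0.
PA = 0 / 1.24 = 0 ft.

0 ft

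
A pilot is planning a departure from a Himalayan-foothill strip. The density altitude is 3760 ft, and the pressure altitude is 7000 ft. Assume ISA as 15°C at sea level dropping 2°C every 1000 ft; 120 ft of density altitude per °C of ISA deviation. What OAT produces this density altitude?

-26°C

Density altitude − pressure altitude = 3760 − 7000 = -3240 ft.
At 120 ft/°C that is an ISA deviation of -3240/120 = -27°C.
ISA temperature at 7000 ft = 15 − 2 × (7000/1000) = 1°C.
OAT = ISA + deviation = 1 + (-27) = -26°C.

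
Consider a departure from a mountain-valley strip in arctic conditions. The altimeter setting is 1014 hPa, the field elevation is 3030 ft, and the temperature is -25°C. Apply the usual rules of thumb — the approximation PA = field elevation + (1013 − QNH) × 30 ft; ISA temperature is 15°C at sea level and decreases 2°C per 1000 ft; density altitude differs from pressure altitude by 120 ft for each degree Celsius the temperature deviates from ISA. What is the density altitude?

-1080 ft

Pressure altitude = 3030 + (1013 − 1014) × 30 = 3030 + (-30) = 3000 ft.
ISA temperature at 3000 ft = 15 − 2 × (3000/1000) = 9°C.
ISA deviation = -25 − 9 = -34°C.
Density altitude = 3000 + 120 × (-34) = -1080 ft.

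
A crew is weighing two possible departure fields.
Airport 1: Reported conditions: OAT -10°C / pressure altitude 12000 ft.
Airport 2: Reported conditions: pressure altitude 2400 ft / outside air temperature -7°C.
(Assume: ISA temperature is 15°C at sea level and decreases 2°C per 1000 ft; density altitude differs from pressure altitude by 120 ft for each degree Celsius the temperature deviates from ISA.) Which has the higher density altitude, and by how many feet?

Airport 1: ISA temp = -9°C, deviation -1°C, DA = 12000 + 120 × (-1) = 11880 ft.
Airport 2: ISA temp = 10.2°C, deviation -17.2°C, DA = 2400 + 120 × (-17.2) = 336 ft.
Airport 1 is higher by 11880 − 336 = 11544 ft.

Airport 1 by 11544 ft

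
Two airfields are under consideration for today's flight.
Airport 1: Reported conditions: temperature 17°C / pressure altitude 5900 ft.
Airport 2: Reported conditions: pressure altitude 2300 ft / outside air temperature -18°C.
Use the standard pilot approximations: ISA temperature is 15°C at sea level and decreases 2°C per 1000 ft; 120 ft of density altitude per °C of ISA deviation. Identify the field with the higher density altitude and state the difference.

Airport 1: ISA temp = 3.2°C, deviation +13.8°C, DA = 5900 + 120 × 13.8 = 7556 ft.
Airport 2: ISA temp = 10.4°C, deviation -28.4°C, DA = 2300 + 120 × (-28.4) = -1108 ft.
Airport 1 is higher by 7556 − (-1108) = 8664 ft.

Airport 1 by 8664 ft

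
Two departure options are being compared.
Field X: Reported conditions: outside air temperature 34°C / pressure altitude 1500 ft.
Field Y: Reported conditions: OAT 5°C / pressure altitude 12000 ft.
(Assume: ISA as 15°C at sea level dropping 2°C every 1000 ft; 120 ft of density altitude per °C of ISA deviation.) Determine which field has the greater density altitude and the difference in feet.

Field Y by 9540 ft

Field X: ISA temp = 12°C, deviation +22°C, DA = 1500 + 120 × 22 = 4140 ft.
Field Y: ISA temp = -9°C, deviation +14°C, DA = 12000 + 120 × 14 = 13680 ft.
Field Y is higher by 13680 − 4140 = 9540 ft.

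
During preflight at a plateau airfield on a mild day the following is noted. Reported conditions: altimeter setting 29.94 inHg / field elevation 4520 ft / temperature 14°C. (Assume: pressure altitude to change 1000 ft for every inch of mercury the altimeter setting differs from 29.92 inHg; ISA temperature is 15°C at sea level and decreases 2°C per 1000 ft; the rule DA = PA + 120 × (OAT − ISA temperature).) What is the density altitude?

Pressure altitude = 4520 + (29.92 − 29.94) × 1000 = 4520 + (-20) = 4500 ft.
ISA temperature at 4500 ft = 15 − 2 × (4500/1000) = 6°C.
ISA deviation = 14 − 6 = +8°C.
Density altitude = 4500 + 120 × (8) = 5460 ft.

5460 ft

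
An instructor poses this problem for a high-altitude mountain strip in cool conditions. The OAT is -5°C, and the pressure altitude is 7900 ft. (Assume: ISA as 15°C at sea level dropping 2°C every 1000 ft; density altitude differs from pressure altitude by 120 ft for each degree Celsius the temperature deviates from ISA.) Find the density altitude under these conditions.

7396 ft

ISA temperature at 7900 ft = 15 − 2 × (7900/1000) = -0.8°C.
ISA deviation = -5 − (-0.8) = -4.2°C.
Density altitude = 7900 + 120 × (-4.2) = 7900 + (-504) = 7396 ft.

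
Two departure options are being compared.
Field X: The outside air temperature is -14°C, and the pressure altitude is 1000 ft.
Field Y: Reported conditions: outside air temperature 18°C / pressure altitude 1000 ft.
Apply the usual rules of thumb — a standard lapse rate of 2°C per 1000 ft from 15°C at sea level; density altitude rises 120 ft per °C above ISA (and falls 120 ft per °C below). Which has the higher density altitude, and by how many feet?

Field X: ISA temp = 13°C, deviation -27°C, DA = 1000 + 120 × (-27) = -2240 ft.
Field Y: ISA temp = 13°C, deviation +5°C, DA = 1000 + 120 × 5 = 1600 ft.
Field Y is higher by 1600 − (-2240) = 3840 ft.

Field Y by 3840 ft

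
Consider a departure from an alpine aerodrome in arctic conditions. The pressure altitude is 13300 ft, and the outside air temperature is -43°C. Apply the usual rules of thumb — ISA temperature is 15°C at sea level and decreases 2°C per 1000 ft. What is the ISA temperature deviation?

ISA temperature at 13300 ft = 15 − 2 × (13300/1000) = -11.6°C.
Deviation = OAT − ISA = -43 − (-11.6) = -31.4°C.

ISA-31.4°C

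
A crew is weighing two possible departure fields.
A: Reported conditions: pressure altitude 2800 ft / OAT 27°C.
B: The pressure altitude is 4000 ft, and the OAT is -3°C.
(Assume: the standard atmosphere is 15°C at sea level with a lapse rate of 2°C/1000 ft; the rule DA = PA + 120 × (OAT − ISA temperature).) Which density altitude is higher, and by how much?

A by 2112 ft

A: ISA temp = 9.4°C, deviation +17.6°C, DA = 2800 + 120 × 17.6 = 4912 ft.
B: ISA temp = 7°C, deviation -10°C, DA = 4000 + 120 × (-10) = 2800 ft.
A is higher by 4912 − 2800 = 2112 ft.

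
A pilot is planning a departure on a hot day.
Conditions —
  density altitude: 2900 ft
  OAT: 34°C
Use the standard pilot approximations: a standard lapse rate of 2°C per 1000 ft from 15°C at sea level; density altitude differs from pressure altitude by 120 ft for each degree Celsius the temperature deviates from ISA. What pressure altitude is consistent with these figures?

DA = PA + 120 × (OAT − (15 − 2·PA/1000)) = PA + 120·OAT − 1800 + 0.24·PA = 1.24·PA + 120·OAT − 1800.
So 1.24·PA = 2900 − 120 × 34 + 1800 = 620.
PA = 620 / 1.24 = 500 ft.

500 ft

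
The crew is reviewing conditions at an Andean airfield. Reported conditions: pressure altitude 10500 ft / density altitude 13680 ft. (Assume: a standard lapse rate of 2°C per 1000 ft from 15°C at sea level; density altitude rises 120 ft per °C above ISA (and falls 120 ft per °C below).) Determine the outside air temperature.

20.5°C

Density altitude − pressure altitude = 13680 − 10500 = +3180 ft.
At 120 ft/°C that is an ISA deviation of 3180/120 = +26.5°C.
ISA temperature at 10500 ft = 15 − 2 × (10500/1000) = -6°C.
OAT = ISA + deviation = -6 + (+26.5) = 20.5°C.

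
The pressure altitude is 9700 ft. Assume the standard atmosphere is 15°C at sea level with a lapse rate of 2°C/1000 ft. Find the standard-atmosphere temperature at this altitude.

ISA temperature = 15 − 2 × (9700/1000) = 15 − 19.4 = -4.4°C.

-4.4°C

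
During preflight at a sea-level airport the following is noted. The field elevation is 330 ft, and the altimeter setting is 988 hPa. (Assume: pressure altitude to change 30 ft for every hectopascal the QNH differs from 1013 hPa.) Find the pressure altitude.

Pressure correction = (1013 − 988) × 30 = +750 ft.
Pressure altitude = 330 + (+750) = 1080 ft.

1080 ft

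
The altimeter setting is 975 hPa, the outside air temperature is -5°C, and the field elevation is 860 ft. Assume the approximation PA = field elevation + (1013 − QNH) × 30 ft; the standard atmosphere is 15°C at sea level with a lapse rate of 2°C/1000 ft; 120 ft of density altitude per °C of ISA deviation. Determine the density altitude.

Pressure altitude = 860 + (1013 − 975) × 30 = 860 + (+1140) = 2000 ft.
ISA temperature at 2000 ft = 15 − 2 × (2000/1000) = 11°C.
ISA deviation = -5 − 11 = -16°C.
Density altitude = 2000 + 120 × (-16) = 80 ft.

80 ft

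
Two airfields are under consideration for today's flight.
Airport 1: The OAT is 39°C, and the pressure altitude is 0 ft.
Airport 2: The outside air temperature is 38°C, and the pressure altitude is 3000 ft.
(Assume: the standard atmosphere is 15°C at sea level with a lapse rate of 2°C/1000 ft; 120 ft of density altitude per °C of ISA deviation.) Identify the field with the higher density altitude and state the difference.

Airport 1: ISA temp = 15°C, deviation +24°C, DA = 0 + 120 × 24 = 2880 ft.
Airport 2: ISA temp = 9°C, deviation +29°C, DA = 3000 + 120 × 29 = 6480 ft.
Airport 2 is higher by 6480 − 2880 = 3600 ft.

Airport 2 by 3600 ft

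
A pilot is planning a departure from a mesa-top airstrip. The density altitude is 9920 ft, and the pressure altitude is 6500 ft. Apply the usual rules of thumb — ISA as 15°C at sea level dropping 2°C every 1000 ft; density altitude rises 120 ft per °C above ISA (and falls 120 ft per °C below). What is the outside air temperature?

30.5°C

Density altitude − pressure altitude = 9920 − 6500 = +3420 ft.
At 120 ft/°C that is an ISA deviation of 3420/120 = +28.5°C.
ISA temperature at 6500 ft = 15 − 2 × (6500/1000) = 2°C.
OAT = ISA + deviation = 2 + (+28.5) = 30.5°C.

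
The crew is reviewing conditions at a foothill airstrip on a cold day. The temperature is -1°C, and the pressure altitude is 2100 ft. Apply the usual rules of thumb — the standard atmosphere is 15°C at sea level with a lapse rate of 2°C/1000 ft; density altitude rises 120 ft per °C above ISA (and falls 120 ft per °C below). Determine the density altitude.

684 ft

ISA temperature at 2100 ft = 15 − 2 × (2100/1000) = 10.8°C.
ISA deviation = -1 − 10.8 = -11.8°C.
Density altitude = 2100 + 120 × (-11.8) = 2100 + (-1416) = 684 ft.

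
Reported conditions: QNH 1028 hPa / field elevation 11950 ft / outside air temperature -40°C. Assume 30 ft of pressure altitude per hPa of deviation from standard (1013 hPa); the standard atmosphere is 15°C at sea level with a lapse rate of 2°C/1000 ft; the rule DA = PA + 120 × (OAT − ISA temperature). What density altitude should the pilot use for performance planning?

7660 ft

Pressure altitude = 11950 + (1013 − 1028) × 30 = 11950 + (-450) = 11500 ft.
ISA temperature at 11500 ft = 15 − 2 × (11500/1000) = -8°C.
ISA deviation = -40 − (-8) = -32°C.
Density altitude = 11500 + 120 × (-32) = 7660 ft.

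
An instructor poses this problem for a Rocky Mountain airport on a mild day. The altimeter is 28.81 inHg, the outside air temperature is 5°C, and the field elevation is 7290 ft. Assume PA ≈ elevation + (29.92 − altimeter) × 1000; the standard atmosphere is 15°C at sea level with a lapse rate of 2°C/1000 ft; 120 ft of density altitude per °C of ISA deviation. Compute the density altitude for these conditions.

9216 ft

Pressure altitude = 7290 + (29.92 − 28.81) × 1000 = 7290 + (+1110) = 8400 ft.
ISA temperature at 8400 ft = 15 − 2 × (8400/1000) = -1.8°C.
ISA deviation = 5 − (-1.8) = +6.8°C.
Density altitude = 8400 + 120 × (6.8) = 9216 ft.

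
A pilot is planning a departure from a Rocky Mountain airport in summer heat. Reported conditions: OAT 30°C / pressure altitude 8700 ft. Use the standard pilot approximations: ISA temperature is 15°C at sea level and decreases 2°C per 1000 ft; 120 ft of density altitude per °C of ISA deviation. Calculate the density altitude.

ISA temperature at 8700 ft = 15 − 2 × (8700/1000) = -2.4°C.
ISA deviation = 30 − (-2.4) = +32.4°C.
Density altitude = 8700 + 120 × (32.4) = 8700 + (+3888) = 12588 ft.

12588 ft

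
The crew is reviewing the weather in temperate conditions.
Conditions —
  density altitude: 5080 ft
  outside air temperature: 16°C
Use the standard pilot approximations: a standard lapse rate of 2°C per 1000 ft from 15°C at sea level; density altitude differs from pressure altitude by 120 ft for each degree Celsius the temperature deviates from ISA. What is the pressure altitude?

DA = PA + 120 × (OAT − (15 − 2·PA/1000)) = PA + 120·OAT − 1800 + 0.24·PA = 1.24·PA + 120·OAT − 1800.
So 1.24·PA = 5080 − 120 × 16 + 1800 = 4960.
PA = 4960 / 1.24 = 4000 ft.

4000 ft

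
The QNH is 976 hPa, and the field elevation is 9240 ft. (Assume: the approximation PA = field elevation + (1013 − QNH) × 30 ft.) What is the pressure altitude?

10350 ft

Pressure correction = (1013 − 976) × 30 = +1110 ft.
Pressure altitude = 9240 + (+1110) = 10350 ft.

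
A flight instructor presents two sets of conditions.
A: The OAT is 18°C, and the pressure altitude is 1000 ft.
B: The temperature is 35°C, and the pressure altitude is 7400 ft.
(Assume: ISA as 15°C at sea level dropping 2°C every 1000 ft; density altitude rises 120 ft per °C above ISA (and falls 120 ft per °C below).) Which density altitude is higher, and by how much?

A: ISA temp = 13°C, deviation +5°C, DA = 1000 + 120 × 5 = 1600 ft.
B: ISA temp = 0.2°C, deviation +34.8°C, DA = 7400 + 120 × 34.8 = 11576 ft.
B is higher by 11576 − 1600 = 9976 ft.

B by 9976 ft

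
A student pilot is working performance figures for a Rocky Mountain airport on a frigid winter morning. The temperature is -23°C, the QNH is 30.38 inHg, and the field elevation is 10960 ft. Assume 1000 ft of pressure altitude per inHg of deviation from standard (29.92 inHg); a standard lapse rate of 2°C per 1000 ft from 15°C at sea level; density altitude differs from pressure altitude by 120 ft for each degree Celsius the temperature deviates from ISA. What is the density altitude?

Pressure altitude = 10960 + (29.92 − 30.38) × 1000 = 10960 + (-460) = 10500 ft.
ISA temperature at 10500 ft = 15 − 2 × (10500/1000) = -6°C.
ISA deviation = -23 − (-6) = -17°C.
Density altitude = 10500 + 120 × (-17) = 8460 ft.

8460 ft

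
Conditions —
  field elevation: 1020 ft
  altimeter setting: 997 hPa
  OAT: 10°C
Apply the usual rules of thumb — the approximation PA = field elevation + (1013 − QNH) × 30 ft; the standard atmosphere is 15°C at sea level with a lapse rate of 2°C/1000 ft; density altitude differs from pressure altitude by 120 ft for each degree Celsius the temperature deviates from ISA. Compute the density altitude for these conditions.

1260 ft

Pressure altitude = 1020 + (1013 − 997) × 30 = 1020 + (+480) = 1500 ft.
ISA temperature at 1500 ft = 15 − 2 × (1500/1000) = 12°C.
ISA deviation = 10 − 12 = -2°C.
Density altitude = 1500 + 120 × (-2) = 1260 ft.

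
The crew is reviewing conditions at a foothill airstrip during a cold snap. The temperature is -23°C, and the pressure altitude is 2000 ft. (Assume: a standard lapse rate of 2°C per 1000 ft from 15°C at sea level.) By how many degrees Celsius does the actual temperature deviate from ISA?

ISA-34°C

ISA temperature at 2000 ft = 15 − 2 × (2000/1000) = 11°C.
Deviation = OAT − ISA = -23 − 11 = -34°C.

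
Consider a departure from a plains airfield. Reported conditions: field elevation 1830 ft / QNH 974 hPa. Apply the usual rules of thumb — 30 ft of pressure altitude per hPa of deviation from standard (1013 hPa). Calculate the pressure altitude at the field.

Pressure correction = (1013 − 974) × 30 = +1170 ft.
Pressure altitude = 1830 + (+1170) = 3000 ft.

3000 ft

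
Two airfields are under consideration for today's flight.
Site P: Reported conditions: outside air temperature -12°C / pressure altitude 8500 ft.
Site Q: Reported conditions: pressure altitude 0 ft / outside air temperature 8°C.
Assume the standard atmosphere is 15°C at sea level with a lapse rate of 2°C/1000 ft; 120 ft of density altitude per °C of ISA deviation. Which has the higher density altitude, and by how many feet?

Site P: ISA temp = -2°C, deviation -10°C, DA = 8500 + 120 × (-10) = 7300 ft.
Site Q: ISA temp = 15°C, deviation -7°C, DA = 0 + 120 × (-7) = -840 ft.
Site P is higher by 7300 − (-840) = 8140 ft.

Site P by 8140 ft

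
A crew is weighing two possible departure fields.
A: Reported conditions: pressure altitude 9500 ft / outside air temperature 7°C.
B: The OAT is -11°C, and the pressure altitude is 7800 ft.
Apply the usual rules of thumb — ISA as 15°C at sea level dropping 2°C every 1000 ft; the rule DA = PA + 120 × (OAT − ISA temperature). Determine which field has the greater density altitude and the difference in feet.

A: ISA temp = -4°C, deviation +11°C, DA = 9500 + 120 × 11 = 10820 ft.
B: ISA temp = -0.6°C, deviation -10.4°C, DA = 7800 + 120 × (-10.4) = 6552 ft.
A is higher by 10820 − 6552 = 4268 ft.

A by 4268 ft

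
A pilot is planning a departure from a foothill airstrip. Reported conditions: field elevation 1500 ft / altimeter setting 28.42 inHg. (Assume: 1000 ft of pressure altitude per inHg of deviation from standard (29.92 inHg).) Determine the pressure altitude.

3000 ft

Pressure correction = (29.92 − 28.42) × 1000 = +1500 ft.
Pressure altitude = 1500 + (+1500) = 3000 ft.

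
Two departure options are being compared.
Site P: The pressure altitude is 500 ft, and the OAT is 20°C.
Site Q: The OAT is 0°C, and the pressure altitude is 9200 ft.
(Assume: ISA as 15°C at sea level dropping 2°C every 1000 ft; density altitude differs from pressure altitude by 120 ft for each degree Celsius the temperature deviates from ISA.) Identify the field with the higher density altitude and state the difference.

Site Q by 8388 ft

Site P: ISA temp = 14°C, deviation +6°C, DA = 500 + 120 × 6 = 1220 ft.
Site Q: ISA temp = -3.4°C, deviation +3.4°C, DA = 9200 + 120 × 3.4 = 9608 ft.
Site Q is higher by 9608 − 1220 = 8388 ft.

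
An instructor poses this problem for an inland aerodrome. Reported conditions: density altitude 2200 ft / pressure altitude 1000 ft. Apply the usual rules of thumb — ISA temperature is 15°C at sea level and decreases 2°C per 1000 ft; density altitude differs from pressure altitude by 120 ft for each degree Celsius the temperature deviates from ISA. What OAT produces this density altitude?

Density altitude − pressure altitude = 2200 − 1000 = +1200 ft.
At 120 ft/°C that is an ISA deviation of 1200/120 = +10°C.
ISA temperature at 1000 ft = 15 − 2 × (1000/1000) = 13°C.
OAT = ISA + deviation = 13 + (+10) = 23°C.

23°C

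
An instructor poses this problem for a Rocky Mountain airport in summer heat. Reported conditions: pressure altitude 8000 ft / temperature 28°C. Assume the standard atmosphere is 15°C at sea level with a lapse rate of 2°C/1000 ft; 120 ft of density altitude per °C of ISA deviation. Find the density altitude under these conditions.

ISA temperature at 8000 ft = 15 − 2 × (8000/1000) = -1°C.
ISA deviation = 28 − (-1) = +29°C.
Density altitude = 8000 + 120 × (29) = 8000 + (+3480) = 11480 ft.

11480 ft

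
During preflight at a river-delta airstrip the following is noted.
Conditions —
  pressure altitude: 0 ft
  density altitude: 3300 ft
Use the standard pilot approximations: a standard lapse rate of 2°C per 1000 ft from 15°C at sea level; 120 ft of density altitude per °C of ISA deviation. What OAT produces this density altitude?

42.5°C

Density altitude − pressure altitude = 3300 − 0 = +3300 ft.
At 120 ft/°C that is an ISA deviation of 3300/120 = +27.5°C.
ISA temperature at 0 ft = 15 − 2 × (0/1000) = 15°C.
OAT = ISA + deviation = 15 + (+27.5) = 42.5°C.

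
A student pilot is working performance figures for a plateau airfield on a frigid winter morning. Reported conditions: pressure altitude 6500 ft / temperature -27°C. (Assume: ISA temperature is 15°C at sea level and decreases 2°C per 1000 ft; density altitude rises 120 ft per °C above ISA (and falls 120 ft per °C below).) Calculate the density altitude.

3020 ft

ISA temperature at 6500 ft = 15 − 2 × (6500/1000) = 2°C.
ISA deviation = -27 − 2 = -29°C.
Density altitude = 6500 + 120 × (-29) = 6500 + (-3480) = 3020 ft.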